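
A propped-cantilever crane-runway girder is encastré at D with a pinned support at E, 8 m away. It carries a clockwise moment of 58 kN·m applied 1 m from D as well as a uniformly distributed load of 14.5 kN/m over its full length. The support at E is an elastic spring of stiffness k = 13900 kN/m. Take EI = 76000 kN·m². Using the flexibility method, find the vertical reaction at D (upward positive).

R_D = 71.38 kN

Choose R_E as the redundant. The primary structure is the cantilever fixed at D.
Downward deflection at the released point E due to the loads:
  clockwise couple 58 at a = 1: M₀a(2L − a)/(2EI) = 435/EI
  UDL 14.5: wL⁴/(8EI) = 7424/EI
  δ_0 = 7859/EI
Tip deflection under a unit load at E: L³/(3EI) = 170.7/EI.
With EI = 76000 kN·m²: δ_0 = 0.10341 m and δ_{EE} = 0.002246 m/kN.
Compatibility — the spring shortens by R_E/k under the reaction it provides: δ_0 − R_E·δ_{EE} = R_E/k. With 1/k = 0.000072 m/kN, R_E = δ_0 / (δ_{EE} + 1/k) = 0.10341 / (0.002246 + 0.000072) = 44.62 kN.
Vertical equilibrium: R_D = ΣP − R_E = 116 − 44.62 = 71.38 kN.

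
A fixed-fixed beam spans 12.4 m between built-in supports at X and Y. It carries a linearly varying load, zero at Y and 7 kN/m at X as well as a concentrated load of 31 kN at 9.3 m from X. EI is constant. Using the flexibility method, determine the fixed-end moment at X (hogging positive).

M_X = 71.83 kN·m

Take the two fixed-end moments M_X, M_Y as redundants; the released structure is the simple span XY.
End rotations of the released simple span under the applied load (×1/EI):
  at X: triangular load, peak 7: w₀L³/(45EI) = 296.6/EI
  at Y: triangular load, peak 7: 7w₀L³/(360EI) = 259.5/EI
  at X: point load 31 at a = 9.3: Pab(L + b)/(6LEI) = 186.2/EI
  at Y: point load 31 at a = 9.3: Pab(L + a)/(6LEI) = 260.7/EI
  θ_X0 = 482.8/EI,  θ_Y0 = 520.2/EI
Flexibility coefficients: a unit moment at one end gives L/(3EI) there and L/(6EI) at the far end, so f₁₁ = f₂₂ = 4.133/EI and f₁₂ = f₂₁ = 2.067/EI.
Compatibility — zero rotation at each built-in end:
  4.133 M_X + 2.067 M_Y = 482.8
  2.067 M_X + 4.133 M_Y = 520.2
Solving the pair gives M_X = 71.83 kN·m and M_Y = 89.93 kN·m (hogging).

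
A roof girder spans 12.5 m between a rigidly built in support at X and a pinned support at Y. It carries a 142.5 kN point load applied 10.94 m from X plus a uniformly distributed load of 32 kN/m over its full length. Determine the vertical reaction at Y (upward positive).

Release the roller at Y. Primary structure: cantilever fixed at X.
Free-end deflection of the primary structure under the applied loading (downward +):
  point load 142.5 at a = 10.94: Pa²(3L − a)/(6EI) = 75496/EI
  UDL 32: wL⁴/(8EI) = 97656/EI
  δ_0 = 173153/EI
Flexibility coefficient — unit upward force at Y: δ_{YY} = L³/(3EI) = 651/EI.
Compatibility at Y: δ_0 − R_Y·δ_{YY} = 0, so R_Y = 173153/651 = 266 kN.

R_Y = 266 kN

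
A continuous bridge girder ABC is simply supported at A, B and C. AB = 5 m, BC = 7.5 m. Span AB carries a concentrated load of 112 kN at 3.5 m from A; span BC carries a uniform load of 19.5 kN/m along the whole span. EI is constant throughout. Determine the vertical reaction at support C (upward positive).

R_C = 56.83 kN

Take M_B as the redundant. Released structure: two simple spans AB and BC with a hinge at B.
End slopes at the hinge B, treating each span as simply supported:
  span AB: point load 112 at a = 3.5: Pab(L + a)/(6LEI) = 166.6/EI
  span BC: UDL 19.5: wL³/(24EI) = 342.8/EI
  relative rotation θ_0 = (166.6 + 342.8)/EI = 509.4/EI
A unit hogging moment at B produces rotation L₁/(3EI) + L₂/(3EI) = 4.167/EI.
Slope continuity at B: θ_0 = M_B·4.167/EI, so M_B = 509.4/4.167 = 122.2 kN·m (hogging).
Span BC, ΣM about C: R_B^{BC}·7.5 = 548.4 + 122.2, so R_B^{BC} = 89.42 kN and R_C = 146.2 − 89.42 = 56.83 kN.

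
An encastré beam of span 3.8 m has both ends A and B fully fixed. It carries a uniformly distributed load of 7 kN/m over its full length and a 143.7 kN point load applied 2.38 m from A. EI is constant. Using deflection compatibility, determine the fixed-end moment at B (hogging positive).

Release both end moments; the primary structure is a simply-supported span AB with redundants M_A and M_B.
Simple-span end rotations at A and B under the given loads:
  at A: UDL 7: wL³/(24EI) = 16/EI
  at B: UDL 7: wL³/(24EI) = 16/EI
  at A: point load 143.7 at a = 2.38: Pab(L + b)/(6LEI) = 111.2/EI
  at B: point load 143.7 at a = 2.38: Pab(L + a)/(6LEI) = 131.6/EI
  θ_A0 = 127.2/EI,  θ_B0 = 147.6/EI
Flexibility coefficients: a unit moment at one end gives L/(3EI) there and L/(6EI) at the far end, so f₁₁ = f₂₂ = 1.267/EI and f₁₂ = f₂₁ = 0.6333/EI.
Compatibility — zero rotation at each built-in end:
  1.267 M_A + 0.6333 M_B = 127.2
  0.6333 M_A + 1.267 M_B = 147.6
Solving the pair gives M_A = 56.18 kN·m and M_B = 88.47 kN·m (hogging).

M_B = 88.47 kN·m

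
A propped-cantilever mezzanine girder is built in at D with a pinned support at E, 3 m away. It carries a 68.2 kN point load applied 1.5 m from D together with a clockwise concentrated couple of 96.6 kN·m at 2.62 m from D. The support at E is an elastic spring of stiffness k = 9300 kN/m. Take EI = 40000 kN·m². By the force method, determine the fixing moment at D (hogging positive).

Remove the prop at E; the released (primary) structure is a cantilever built in at D.
Primary-structure tip deflection at E by superposition:
  point load 68.2 at a = 1.5: Pa²(3L − a)/(6EI) = 191.8/EI
  clockwise couple 96.6 at a = 2.62: M₀a(2L − a)/(2EI) = 427.7/EI
  δ_0 = 619.5/EI
Tip deflection under a unit load at E: L³/(3EI) = 9/EI.
With EI = 40000 kN·m²: δ_0 = 0.015488 m and δ_{EE} = 0.000225 m/kN.
Compatibility — the spring shortens by R_E/k under the reaction it provides: δ_0 − R_E·δ_{EE} = R_E/k. With 1/k = 0.000108 m/kN, R_E = δ_0 / (δ_{EE} + 1/k) = 0.015488 / (0.000225 + 0.000108) = 46.58 kN.
Moment equilibrium about D: M_D = Σ(load moments about D) − R_E·L = 198.9 − 46.58×3 = 59.17 kN·m.

M_D = 59.17 kN·m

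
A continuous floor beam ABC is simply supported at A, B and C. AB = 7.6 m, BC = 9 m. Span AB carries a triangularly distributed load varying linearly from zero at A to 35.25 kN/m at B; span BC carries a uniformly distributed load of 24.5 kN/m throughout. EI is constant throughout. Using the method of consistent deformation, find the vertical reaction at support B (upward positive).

R_B = 247.3 kN

Insert a hinge at B; M_B is the redundant, and each span becomes simply supported.
Rotations at B on the released spans (each span's end-slope, ×1/EI):
  span AB: triangular load, peak 35.25: w₀L³/(45EI) = 343.9/EI
  span BC: UDL 24.5: wL³/(24EI) = 744.2/EI
  relative rotation θ_0 = (343.9 + 744.2)/EI = 1088/EI
A unit hogging moment at B produces rotation L₁/(3EI) + L₂/(3EI) = 5.533/EI.
Slope continuity at B: θ_0 = M_B·5.533/EI, so M_B = 1088/5.533 = 196.6 kN·m (hogging).
Span AB, ΣM about A with M_B applied at B: R_B^{AB}·7.6 = 678.7 + 196.6, so R_B^{AB} = 115.2 kN and R_A = 133.9 − 115.2 = 18.78 kN.
Span BC, ΣM about C: R_B^{BC}·9 = 992.2 + 196.6, so R_B^{BC} = 132.1 kN and R_C = 220.5 − 132.1 = 88.4 kN.
R_B = 115.2 + 132.1 = 247.3 kN.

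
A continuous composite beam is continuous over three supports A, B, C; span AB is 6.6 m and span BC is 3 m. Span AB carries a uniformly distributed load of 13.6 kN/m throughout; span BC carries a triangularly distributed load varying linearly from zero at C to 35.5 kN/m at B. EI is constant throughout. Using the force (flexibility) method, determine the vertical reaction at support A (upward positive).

R_A = 36.16 kN

Take M_B as the redundant. Released structure: two simple spans AB and BC with a hinge at B.
End slopes at the hinge B, treating each span as simply supported:
  span AB: UDL 13.6: wL³/(24EI) = 162.9/EI
  span BC: triangular load, peak 35.5: w₀L³/(45EI) = 21.3/EI
  relative rotation θ_0 = (162.9 + 21.3)/EI = 184.2/EI
A unit hogging moment at B produces rotation L₁/(3EI) + L₂/(3EI) = 3.2/EI.
Slope continuity at B: θ_0 = M_B·3.2/EI, so M_B = 184.2/3.2 = 57.57 kN·m (hogging).
Span AB, ΣM about A with M_B applied at B: R_B^{AB}·6.6 = 296.2 + 57.57, so R_B^{AB} = 53.6 kN and R_A = 89.76 − 53.6 = 36.16 kN.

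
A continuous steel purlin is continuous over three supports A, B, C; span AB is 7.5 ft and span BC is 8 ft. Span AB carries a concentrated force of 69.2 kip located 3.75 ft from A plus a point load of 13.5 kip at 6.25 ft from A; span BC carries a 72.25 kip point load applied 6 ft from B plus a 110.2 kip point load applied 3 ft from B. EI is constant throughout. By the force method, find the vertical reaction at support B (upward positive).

Insert a hinge at B; M_B is the redundant, and each span becomes simply supported.
Discontinuity in slope at B on the released structure — sum the simple-span end rotations:
  span AB: point load 69.2 at a = 3.75: Pab(L + a)/(6LEI) = 243.3/EI
  span AB: point load 13.5 at a = 6.25: Pab(L + a)/(6LEI) = 32.23/EI
  span BC: point load 72.25 at a = 6: Pab(L + b)/(6LEI) = 180.6/EI
  span BC: point load 110.2 at a = 3: Pab(L + b)/(6LEI) = 447.7/EI
  relative rotation θ_0 = (275.5 + 628.3)/EI = 903.8/EI
A unit hogging moment at B produces rotation L₁/(3EI) + L₂/(3EI) = 5.167/EI.
Slope continuity at B: θ_0 = M_B·5.167/EI, so M_B = 903.8/5.167 = 174.9 kip·ft (hogging).
Span AB, ΣM about A with M_B applied at B: R_B^{AB}·7.5 = 343.9 + 174.9, so R_B^{AB} = 69.17 kip and R_A = 82.7 − 69.17 = 13.53 kip.
Span BC, ΣM about C: R_B^{BC}·8 = 695.5 + 174.9, so R_B^{BC} = 108.8 kip and R_C = 182.4 − 108.8 = 73.65 kip.
R_B = 69.17 + 108.8 = 178 kip.

R_B = 178 kip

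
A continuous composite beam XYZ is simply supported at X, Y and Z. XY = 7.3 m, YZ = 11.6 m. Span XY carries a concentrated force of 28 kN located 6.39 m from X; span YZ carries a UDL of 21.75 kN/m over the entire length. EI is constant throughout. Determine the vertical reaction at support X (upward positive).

R_X = -28.37 kN

Release continuity at Y by inserting a hinge; the redundant is the internal moment M_Y. The primary structure is two simply-supported spans XY and YZ.
End slopes at the hinge Y, treating each span as simply supported:
  span XY: point load 28 at a = 6.39: Pab(L + a)/(6LEI) = 50.89/EI
  span YZ: UDL 21.75: wL³/(24EI) = 1415/EI
  relative rotation θ_0 = (50.89 + 1415)/EI = 1465/EI
A unit hogging moment at Y produces rotation L₁/(3EI) + L₂/(3EI) = 6.3/EI.
Slope continuity at Y: θ_0 = M_Y·6.3/EI, so M_Y = 1465/6.3 = 232.6 kN·m (hogging).
Span XY, ΣM about X with M_Y applied at Y: R_Y^{XY}·7.3 = 178.9 + 232.6, so R_Y^{XY} = 56.37 kN and R_X = 28 − 56.37 = -28.37 kN.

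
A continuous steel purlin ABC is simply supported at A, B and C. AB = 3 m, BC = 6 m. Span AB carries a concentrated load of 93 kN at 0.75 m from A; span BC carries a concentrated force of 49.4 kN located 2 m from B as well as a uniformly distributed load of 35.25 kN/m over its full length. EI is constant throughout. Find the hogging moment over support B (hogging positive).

Take M_B as the redundant. Released structure: two simple spans AB and BC with a hinge at B.
Discontinuity in slope at B on the released structure — sum the simple-span end rotations:
  span AB: point load 93 at a = 0.75: Pab(L + a)/(6LEI) = 32.7/EI
  span BC: point load 49.4 at a = 2: Pab(L + b)/(6LEI) = 109.8/EI
  span BC: UDL 35.25: wL³/(24EI) = 317.2/EI
  relative rotation θ_0 = (32.7 + 427)/EI = 459.7/EI
A unit hogging moment at B produces rotation L₁/(3EI) + L₂/(3EI) = 3/EI.
Compatibility: M_B·(L₁+L₂)/(3EI) = θ_0, giving M_B = 153.2 kN·m (hogging).

M_B = 153.2 kN·m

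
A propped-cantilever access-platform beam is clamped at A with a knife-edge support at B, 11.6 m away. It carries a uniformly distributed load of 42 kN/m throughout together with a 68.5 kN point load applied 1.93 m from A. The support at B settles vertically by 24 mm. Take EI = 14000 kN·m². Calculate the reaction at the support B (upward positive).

R_B = 184.7 kN

Remove the prop at B; the released (primary) structure is a cantilever built in at A.
Deflection at B on the released cantilever, summing each load's contribution:
  UDL 42: wL⁴/(8EI) = 95059/EI
  point load 68.5 at a = 1.93: Pa²(3L − a)/(6EI) = 1398/EI
  δ_0 = 96456/EI
Flexibility coefficient — unit upward force at B: δ_{BB} = L³/(3EI) = 520.3/EI.
With EI = 14000 kN·m²: δ_0 = 6.8897 m and δ_{BB} = 0.037164 m/kN.
Compatibility — the beam at B must follow the support down by 0.024 m: δ_0 − R_B·δ_{BB} = 0.024, so R_B = (6.8897 − 0.024)/0.037164 = 184.7 kN.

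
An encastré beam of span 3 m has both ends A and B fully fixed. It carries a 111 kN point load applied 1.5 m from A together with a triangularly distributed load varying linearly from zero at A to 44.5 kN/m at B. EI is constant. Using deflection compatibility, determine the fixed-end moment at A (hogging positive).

Take the two fixed-end moments M_A, M_B as redundants; the released structure is the simple span AB.
Simple-span end rotations at A and B under the given loads:
  at A: point load 111 at a = 1.5: Pab(L + b)/(6LEI) = 62.44/EI
  at B: point load 111 at a = 1.5: Pab(L + a)/(6LEI) = 62.44/EI
  at A: triangular load, peak 44.5: 7w₀L³/(360EI) = 23.36/EI
  at B: triangular load, peak 44.5: w₀L³/(45EI) = 26.7/EI
  θ_A0 = 85.8/EI,  θ_B0 = 89.14/EI
Flexibility coefficients: a unit moment at one end gives L/(3EI) there and L/(6EI) at the far end, so f₁₁ = f₂₂ = 1/EI and f₁₂ = f₂₁ = 0.5/EI.
Compatibility — zero rotation at each built-in end:
  1 M_A + 0.5 M_B = 85.8
  0.5 M_A + 1 M_B = 89.14
Solving the pair gives M_A = 54.98 kN·m and M_B = 61.65 kN·m (hogging).

M_A = 54.98 kN·m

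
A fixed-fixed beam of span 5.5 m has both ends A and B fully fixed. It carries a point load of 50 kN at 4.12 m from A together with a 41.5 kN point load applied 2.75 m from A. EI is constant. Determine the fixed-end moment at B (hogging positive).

M_B = 67.25 kN·m

Take the two fixed-end moments M_A, M_B as redundants; the released structure is the simple span AB.
On the primary (simply-supported) span, the end slopes from the loading are:
  at A: point load 50 at a = 4.12: Pab(L + b)/(6LEI) = 59.27/EI
  at B: point load 50 at a = 4.12: Pab(L + a)/(6LEI) = 82.87/EI
  at A: point load 41.5 at a = 2.75: Pab(L + b)/(6LEI) = 78.46/EI
  at B: point load 41.5 at a = 2.75: Pab(L + a)/(6LEI) = 78.46/EI
  θ_A0 = 137.7/EI,  θ_B0 = 161.3/EI
Flexibility coefficients: a unit moment at one end gives L/(3EI) there and L/(6EI) at the far end, so f₁₁ = f₂₂ = 1.833/EI and f₁₂ = f₂₁ = 0.9167/EI.
Compatibility — zero rotation at each built-in end:
  1.833 M_A + 0.9167 M_B = 137.7
  0.9167 M_A + 1.833 M_B = 161.3
Solving the pair gives M_A = 41.5 kN·m and M_B = 67.25 kN·m (hogging).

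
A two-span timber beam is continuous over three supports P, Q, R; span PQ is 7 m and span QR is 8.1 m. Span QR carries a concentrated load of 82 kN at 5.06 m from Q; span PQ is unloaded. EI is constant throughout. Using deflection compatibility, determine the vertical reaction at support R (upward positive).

Release continuity at Q by inserting a hinge; the redundant is the internal moment M_Q. The primary structure is two simply-supported spans PQ and QR.
End slopes at the hinge Q, treating each span as simply supported:
  span QR: point load 82 at a = 5.06: Pab(L + b)/(6LEI) = 289.1/EI
  relative rotation θ_0 = (0 + 289.1)/EI = 289.1/EI
A unit hogging moment at Q produces rotation L₁/(3EI) + L₂/(3EI) = 5.033/EI.
Compatibility: M_Q·(L₁+L₂)/(3EI) = θ_0, giving M_Q = 57.44 kN·m (hogging).
Span QR, ΣM about R: R_Q^{QR}·8.1 = 249.3 + 57.44, so R_Q^{QR} = 37.87 kN and R_R = 82 − 37.87 = 44.13 kN.

R_R = 44.13 kN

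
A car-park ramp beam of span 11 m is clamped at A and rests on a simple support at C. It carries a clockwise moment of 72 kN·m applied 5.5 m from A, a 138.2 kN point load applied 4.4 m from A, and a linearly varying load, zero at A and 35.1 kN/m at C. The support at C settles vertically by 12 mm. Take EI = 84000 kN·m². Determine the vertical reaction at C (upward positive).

Release the roller at C. Primary structure: cantilever fixed at A.
Primary-structure tip deflection at C by superposition:
  clockwise couple 72 at a = 5.5: M₀a(2L − a)/(2EI) = 3267/EI
  point load 138.2 at a = 4.4: Pa²(3L − a)/(6EI) = 12753/EI
  triangular load, peak 35.1 at the free end: 11w₀L⁴/(120EI) = 47107/EI
  δ_0 = 63128/EI
Flexibility coefficient — unit upward force at C: δ_{CC} = L³/(3EI) = 443.7/EI.
With EI = 84000 kN·m²: δ_0 = 0.75152 m and δ_{CC} = 0.005282 m/kN.
Compatibility — the beam at C must follow the support down by 0.012 m: δ_0 − R_C·δ_{CC} = 0.012, so R_C = (0.75152 − 0.012)/0.005282 = 140 kN.

R_C = 140 kN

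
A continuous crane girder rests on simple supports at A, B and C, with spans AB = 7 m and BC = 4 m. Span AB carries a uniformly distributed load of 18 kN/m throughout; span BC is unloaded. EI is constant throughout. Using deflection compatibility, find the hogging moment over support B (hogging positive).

M_B = 70.16 kN·m

Insert a hinge at B; M_B is the redundant, and each span becomes simply supported.
End slopes at the hinge B, treating each span as simply supported:
  span AB: UDL 18: wL³/(24EI) = 257.2/EI
  relative rotation θ_0 = (257.2 + 0)/EI = 257.2/EI
A unit hogging moment at B produces rotation L₁/(3EI) + L₂/(3EI) = 3.667/EI.
Slope continuity at B: θ_0 = M_B·3.667/EI, so M_B = 257.2/3.667 = 70.16 kN·m (hogging).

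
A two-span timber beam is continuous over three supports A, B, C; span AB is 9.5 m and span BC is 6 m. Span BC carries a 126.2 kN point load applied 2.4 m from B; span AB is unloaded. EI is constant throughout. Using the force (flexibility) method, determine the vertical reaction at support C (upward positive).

Take M_B as the redundant. Released structure: two simple spans AB and BC with a hinge at B.
Discontinuity in slope at B on the released structure — sum the simple-span end rotations:
  span BC: point load 126.2 at a = 2.4: Pab(L + b)/(6LEI) = 290.8/EI
  relative rotation θ_0 = (0 + 290.8)/EI = 290.8/EI
A unit hogging moment at B produces rotation L₁/(3EI) + L₂/(3EI) = 5.167/EI.
Slope continuity at B: θ_0 = M_B·5.167/EI, so M_B = 290.8/5.167 = 56.28 kN·m (hogging).
Span BC, ΣM about C: R_B^{BC}·6 = 454.3 + 56.28, so R_B^{BC} = 85.1 kN and R_C = 126.2 − 85.1 = 41.1 kN.

R_C = 41.1 kN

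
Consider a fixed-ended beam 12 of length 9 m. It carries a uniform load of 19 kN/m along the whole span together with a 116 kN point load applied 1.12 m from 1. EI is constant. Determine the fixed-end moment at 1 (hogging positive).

Take the two fixed-end moments M_1, M_2 as redundants; the released structure is the simple span 12.
Simple-span end rotations at 1 and 2 under the given loads:
  at 1: UDL 19: wL³/(24EI) = 577.1/EI
  at 2: UDL 19: wL³/(24EI) = 577.1/EI
  at 1: point load 116 at a = 1.12: Pab(L + b)/(6LEI) = 320/EI
  at 2: point load 116 at a = 1.12: Pab(L + a)/(6LEI) = 191.9/EI
  θ_10 = 897.1/EI,  θ_20 = 769/EI
Flexibility coefficients: a unit moment at one end gives L/(3EI) there and L/(6EI) at the far end, so f₁₁ = f₂₂ = 3/EI and f₁₂ = f₂₁ = 1.5/EI.
Compatibility — zero rotation at each built-in end:
  3 M_1 + 1.5 M_2 = 897.1
  1.5 M_1 + 3 M_2 = 769
Solving the pair gives M_1 = 227.8 kN·m and M_2 = 142.4 kN·m (hogging).

M_1 = 227.8 kN·m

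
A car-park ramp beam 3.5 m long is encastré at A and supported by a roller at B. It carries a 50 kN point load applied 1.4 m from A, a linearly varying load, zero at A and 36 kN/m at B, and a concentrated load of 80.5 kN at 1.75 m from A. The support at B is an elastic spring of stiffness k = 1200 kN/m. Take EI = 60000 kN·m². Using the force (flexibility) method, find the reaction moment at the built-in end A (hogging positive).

Release the roller at B. Primary structure: cantilever fixed at A.
Downward deflection at the released point B due to the loads:
  point load 50 at a = 1.4: Pa²(3L − a)/(6EI) = 148.6/EI
  triangular load, peak 36 at the free end: 11w₀L⁴/(120EI) = 495.2/EI
  point load 80.5 at a = 1.75: Pa²(3L − a)/(6EI) = 359.5/EI
  δ_0 = 1003/EI
Tip deflection under a unit load at B: L³/(3EI) = 14.29/EI.
With EI = 60000 kN·m²: δ_0 = 0.016723 m and δ_{BB} = 0.000238 m/kN.
Compatibility — the spring shortens by R_B/k under the reaction it provides: δ_0 − R_B·δ_{BB} = R_B/k. With 1/k = 0.000833 m/kN, R_B = δ_0 / (δ_{BB} + 1/k) = 0.016723 / (0.000238 + 0.000833) = 15.61 kN.
Moment equilibrium about A: M_A = Σ(load moments about A) − R_B·L = 357.9 − 15.61×3.5 = 303.3 kN·m.

M_A = 303.3 kN·m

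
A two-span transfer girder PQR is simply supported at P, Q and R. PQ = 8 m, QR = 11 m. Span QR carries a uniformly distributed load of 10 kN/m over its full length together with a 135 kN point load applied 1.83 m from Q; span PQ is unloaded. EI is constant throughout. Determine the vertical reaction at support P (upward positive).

Take M_Q as the redundant. Released structure: two simple spans PQ and QR with a hinge at Q.
End slopes at the hinge Q, treating each span as simply supported:
  span QR: UDL 10: wL³/(24EI) = 554.6/EI
  span QR: point load 135 at a = 1.83: Pab(L + b)/(6LEI) = 692.3/EI
  relative rotation θ_0 = (0 + 1247)/EI = 1247/EI
A unit hogging moment at Q produces rotation L₁/(3EI) + L₂/(3EI) = 6.333/EI.
Slope continuity at Q: θ_0 = M_Q·6.333/EI, so M_Q = 1247/6.333 = 196.9 kN·m (hogging).
Span PQ, ΣM about P with M_Q applied at Q: R_Q^{PQ}·8 = 0 + 196.9, so R_Q^{PQ} = 24.61 kN and R_P = 0 − 24.61 = -24.61 kN.

R_P = -24.61 kN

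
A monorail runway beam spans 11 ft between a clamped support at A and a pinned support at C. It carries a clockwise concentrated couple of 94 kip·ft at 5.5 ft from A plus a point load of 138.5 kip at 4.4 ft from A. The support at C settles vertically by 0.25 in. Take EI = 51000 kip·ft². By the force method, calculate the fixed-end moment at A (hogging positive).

M_A = 307.1 kip·ft

Release the roller at C. Primary structure: cantilever fixed at A.
Deflection at C on the released cantilever, summing each load's contribution:
  clockwise couple 94 at a = 5.5: M₀a(2L − a)/(2EI) = 4265/EI
  point load 138.5 at a = 4.4: Pa²(3L − a)/(6EI) = 12781/EI
  δ_0 = 17046/EI
Flexibility coefficient — unit upward force at C: δ_{CC} = L³/(3EI) = 443.7/EI.
With EI = 51000 kip·ft²: δ_0 = 0.33424 ft and δ_{CC} = 0.008699 ft/kip.
Compatibility — the beam at C must follow the support down by 0.02083 ft: δ_0 − R_C·δ_{CC} = 0.02083, so R_C = (0.33424 − 0.02083)/0.008699 = 36.03 kip.
Moment equilibrium about A: M_A = Σ(load moments about A) − R_C·L = 703.4 − 36.03×11 = 307.1 kip·ft.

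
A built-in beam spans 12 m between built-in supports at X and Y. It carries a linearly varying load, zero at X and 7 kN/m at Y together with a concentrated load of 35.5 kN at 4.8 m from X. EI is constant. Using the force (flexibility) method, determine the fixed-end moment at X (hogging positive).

Release both end moments; the primary structure is a simply-supported span XY with redundants M_X and M_Y.
On the primary (simply-supported) span, the end slopes from the loading are:
  at X: triangular load, peak 7: 7w₀L³/(360EI) = 235.2/EI
  at Y: triangular load, peak 7: w₀L³/(45EI) = 268.8/EI
  at X: point load 35.5 at a = 4.8: Pab(L + b)/(6LEI) = 327.2/EI
  at Y: point load 35.5 at a = 4.8: Pab(L + a)/(6LEI) = 286.3/EI
  θ_X0 = 562.4/EI,  θ_Y0 = 555.1/EI
Flexibility coefficients: a unit moment at one end gives L/(3EI) there and L/(6EI) at the far end, so f₁₁ = f₂₂ = 4/EI and f₁₂ = f₂₁ = 2/EI.
Compatibility — zero rotation at each built-in end:
  4 M_X + 2 M_Y = 562.4
  2 M_X + 4 M_Y = 555.1
Solving the pair gives M_X = 94.94 kN·m and M_Y = 91.3 kN·m (hogging).

M_X = 94.94 kN·m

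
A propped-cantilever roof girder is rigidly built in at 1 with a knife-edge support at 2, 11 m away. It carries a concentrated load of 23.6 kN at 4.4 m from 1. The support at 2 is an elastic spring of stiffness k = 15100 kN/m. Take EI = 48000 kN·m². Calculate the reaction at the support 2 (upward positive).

Release the roller at 2. Primary structure: cantilever fixed at 1.
Downward deflection at the released point 2 due to the loads:
  point load 23.6 at a = 4.4: Pa²(3L − a)/(6EI) = 2178/EI
Tip deflection under a unit load at 2: L³/(3EI) = 443.7/EI.
With EI = 48000 kN·m²: δ_0 = 0.045372 m and δ_{22} = 0.009243 m/kN.
Compatibility — the spring shortens by R_2/k under the reaction it provides: δ_0 − R_2·δ_{22} = R_2/k. With 1/k = 0.000066 m/kN, R_2 = δ_0 / (δ_{22} + 1/k) = 0.045372 / (0.009243 + 0.000066) = 4.874 kN.

R_2 = 4.874 kN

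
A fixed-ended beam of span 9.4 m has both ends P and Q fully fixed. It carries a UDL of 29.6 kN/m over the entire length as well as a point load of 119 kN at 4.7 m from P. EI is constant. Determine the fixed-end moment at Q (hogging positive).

Release both end moments; the primary structure is a simply-supported span PQ with redundants M_P and M_Q.
On the primary (simply-supported) span, the end slopes from the loading are:
  at P: UDL 29.6: wL³/(24EI) = 1024/EI
  at Q: UDL 29.6: wL³/(24EI) = 1024/EI
  at P: point load 119 at a = 4.7: Pab(L + b)/(6LEI) = 657.2/EI
  at Q: point load 119 at a = 4.7: Pab(L + a)/(6LEI) = 657.2/EI
  θ_P0 = 1682/EI,  θ_Q0 = 1682/EI
Flexibility coefficients: a unit moment at one end gives L/(3EI) there and L/(6EI) at the far end, so f₁₁ = f₂₂ = 3.133/EI and f₁₂ = f₂₁ = 1.567/EI.
Compatibility — zero rotation at each built-in end:
  3.133 M_P + 1.567 M_Q = 1682
  1.567 M_P + 3.133 M_Q = 1682
Solving the pair gives M_P = 357.8 kN·m and M_Q = 357.8 kN·m (hogging).

M_Q = 357.8 kN·m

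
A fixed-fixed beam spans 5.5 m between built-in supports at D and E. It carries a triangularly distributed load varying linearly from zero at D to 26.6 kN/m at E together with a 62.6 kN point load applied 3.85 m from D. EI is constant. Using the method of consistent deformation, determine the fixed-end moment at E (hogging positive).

Release both end moments; the primary structure is a simply-supported span DE with redundants M_D and M_E.
On the primary (simply-supported) span, the end slopes from the loading are:
  at D: triangular load, peak 26.6: 7w₀L³/(360EI) = 86.05/EI
  at E: triangular load, peak 26.6: w₀L³/(45EI) = 98.35/EI
  at D: point load 62.6 at a = 3.85: Pab(L + b)/(6LEI) = 86.16/EI
  at E: point load 62.6 at a = 3.85: Pab(L + a)/(6LEI) = 112.7/EI
  θ_D0 = 172.2/EI,  θ_E0 = 211/EI
Flexibility coefficients: a unit moment at one end gives L/(3EI) there and L/(6EI) at the far end, so f₁₁ = f₂₂ = 1.833/EI and f₁₂ = f₂₁ = 0.9167/EI.
Compatibility — zero rotation at each built-in end:
  1.833 M_D + 0.9167 M_E = 172.2
  0.9167 M_D + 1.833 M_E = 211
Solving the pair gives M_D = 48.51 kN·m and M_E = 90.84 kN·m (hogging).

M_E = 90.84 kN·m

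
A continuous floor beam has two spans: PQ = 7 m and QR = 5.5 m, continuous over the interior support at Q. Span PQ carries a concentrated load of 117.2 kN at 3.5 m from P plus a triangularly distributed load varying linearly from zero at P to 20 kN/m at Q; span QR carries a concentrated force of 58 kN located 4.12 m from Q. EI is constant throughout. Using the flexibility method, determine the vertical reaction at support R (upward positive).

Release continuity at Q by inserting a hinge; the redundant is the internal moment M_Q. The primary structure is two simply-supported spans PQ and QR.
Discontinuity in slope at Q on the released structure — sum the simple-span end rotations:
  span PQ: point load 117.2 at a = 3.5: Pab(L + a)/(6LEI) = 358.9/EI
  span PQ: triangular load, peak 20: w₀L³/(45EI) = 152.4/EI
  span QR: point load 58 at a = 4.12: Pab(L + b)/(6LEI) = 68.75/EI
  relative rotation θ_0 = (511.4 + 68.75)/EI = 580.1/EI
A unit hogging moment at Q produces rotation L₁/(3EI) + L₂/(3EI) = 4.167/EI.
Compatibility: M_Q·(L₁+L₂)/(3EI) = θ_0, giving M_Q = 139.2 kN·m (hogging).
Span QR, ΣM about R: R_Q^{QR}·5.5 = 80.04 + 139.2, so R_Q^{QR} = 39.87 kN and R_R = 58 − 39.87 = 18.13 kN.

R_R = 18.13 kN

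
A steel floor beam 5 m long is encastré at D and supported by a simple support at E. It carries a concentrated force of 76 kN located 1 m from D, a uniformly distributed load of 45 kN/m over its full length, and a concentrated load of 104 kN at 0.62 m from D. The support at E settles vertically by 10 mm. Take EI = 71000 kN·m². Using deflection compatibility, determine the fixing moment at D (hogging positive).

Release the roller at E. Primary structure: cantilever fixed at D.
Downward deflection at the released point E due to the loads:
  point load 76 at a = 1: Pa²(3L − a)/(6EI) = 177.3/EI
  UDL 45: wL⁴/(8EI) = 3516/EI
  point load 104 at a = 0.62: Pa²(3L − a)/(6EI) = 95.81/EI
  δ_0 = 3789/EI
Tip deflection under a unit load at E: L³/(3EI) = 41.67/EI.
With EI = 71000 kN·m²: δ_0 = 0.053363 m and δ_{EE} = 0.000587 m/kN.
Compatibility — the beam at E must follow the support down by 0.01 m: δ_0 − R_E·δ_{EE} = 0.01, so R_E = (0.053363 − 0.01)/0.000587 = 73.89 kN.
Moment equilibrium about D: M_D = Σ(load moments about D) − R_E·L = 703 − 73.89×5 = 333.5 kN·m.

M_D = 333.5 kN·m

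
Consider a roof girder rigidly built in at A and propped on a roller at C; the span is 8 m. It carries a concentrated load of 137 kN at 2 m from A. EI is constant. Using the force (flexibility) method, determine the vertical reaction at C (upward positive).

Choose R_C as the redundant. The primary structure is the cantilever fixed at A.
Deflection at C on the released cantilever, summing each load's contribution:
  point load 137 at a = 2: Pa²(3L − a)/(6EI) = 2009/EI
Tip deflection under a unit load at C: L³/(3EI) = 170.7/EI.
Compatibility at C: δ_0 − R_C·δ_{CC} = 0, so R_C = 2009/170.7 = 11.77 kN.

R_C = 11.77 kN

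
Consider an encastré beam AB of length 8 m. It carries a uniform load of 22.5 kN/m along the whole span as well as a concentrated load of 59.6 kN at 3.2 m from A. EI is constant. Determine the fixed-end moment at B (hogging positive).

M_B = 165.8 kN·m

Take the two fixed-end moments M_A, M_B as redundants; the released structure is the simple span AB.
On the primary (simply-supported) span, the end slopes from the loading are:
  at A: UDL 22.5: wL³/(24EI) = 480/EI
  at B: UDL 22.5: wL³/(24EI) = 480/EI
  at A: point load 59.6 at a = 3.2: Pab(L + b)/(6LEI) = 244.1/EI
  at B: point load 59.6 at a = 3.2: Pab(L + a)/(6LEI) = 213.6/EI
  θ_A0 = 724.1/EI,  θ_B0 = 693.6/EI
Flexibility coefficients: a unit moment at one end gives L/(3EI) there and L/(6EI) at the far end, so f₁₁ = f₂₂ = 2.667/EI and f₁₂ = f₂₁ = 1.333/EI.
Compatibility — zero rotation at each built-in end:
  2.667 M_A + 1.333 M_B = 724.1
  1.333 M_A + 2.667 M_B = 693.6
Solving the pair gives M_A = 188.7 kN·m and M_B = 165.8 kN·m (hogging).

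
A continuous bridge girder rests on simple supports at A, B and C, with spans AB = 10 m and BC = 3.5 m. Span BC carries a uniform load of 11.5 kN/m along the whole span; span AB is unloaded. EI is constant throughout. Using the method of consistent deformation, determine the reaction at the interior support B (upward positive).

Take M_B as the redundant. Released structure: two simple spans AB and BC with a hinge at B.
Discontinuity in slope at B on the released structure — sum the simple-span end rotations:
  span BC: UDL 11.5: wL³/(24EI) = 20.54/EI
  relative rotation θ_0 = (0 + 20.54)/EI = 20.54/EI
A unit hogging moment at B produces rotation L₁/(3EI) + L₂/(3EI) = 4.5/EI.
Slope continuity at B: θ_0 = M_B·4.5/EI, so M_B = 20.54/4.5 = 4.565 kN·m (hogging).
Span AB, ΣM about A with M_B applied at B: R_B^{AB}·10 = 0 + 4.565, so R_B^{AB} = 0.4565 kN and R_A = 0 − 0.4565 = -0.4565 kN.
Span BC, ΣM about C: R_B^{BC}·3.5 = 70.44 + 4.565, so R_B^{BC} = 21.43 kN and R_C = 40.25 − 21.43 = 18.82 kN.
R_B = 0.4565 + 21.43 = 21.89 kN.

R_B = 21.89 kN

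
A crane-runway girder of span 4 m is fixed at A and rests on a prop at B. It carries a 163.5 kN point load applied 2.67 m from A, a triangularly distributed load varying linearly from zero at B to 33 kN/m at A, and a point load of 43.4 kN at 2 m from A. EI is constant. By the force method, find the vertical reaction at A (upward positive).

Release the roller at B. Primary structure: cantilever fixed at A.
Free-end deflection of the primary structure under the applied loading (downward +):
  point load 163.5 at a = 2.67: Pa²(3L − a)/(6EI) = 1812/EI
  triangular load, peak 33 at the fixed end: w₀L⁴/(30EI) = 281.6/EI
  point load 43.4 at a = 2: Pa²(3L − a)/(6EI) = 289.3/EI
  δ_0 = 2383/EI
Flexibility coefficient — unit upward force at B: δ_{BB} = L³/(3EI) = 21.33/EI.
Compatibility at B: δ_0 − R_B·δ_{BB} = 0, so R_B = 2383/21.33 = 111.7 kN.
Vertical equilibrium: R_A = ΣP − R_B = 272.9 − 111.7 = 161.2 kN.

R_A = 161.2 kN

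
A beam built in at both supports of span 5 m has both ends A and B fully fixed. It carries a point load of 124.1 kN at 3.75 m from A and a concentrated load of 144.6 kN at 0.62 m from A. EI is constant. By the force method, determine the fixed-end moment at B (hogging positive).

M_B = 97 kN·m

Take the two fixed-end moments M_A, M_B as redundants; the released structure is the simple span AB.
On the primary (simply-supported) span, the end slopes from the loading are:
  at A: point load 124.1 at a = 3.75: Pab(L + b)/(6LEI) = 121.2/EI
  at B: point load 124.1 at a = 3.75: Pab(L + a)/(6LEI) = 169.7/EI
  at A: point load 144.6 at a = 0.62: Pab(L + b)/(6LEI) = 122.8/EI
  at B: point load 144.6 at a = 0.62: Pab(L + a)/(6LEI) = 73.56/EI
  θ_A0 = 244/EI,  θ_B0 = 243.2/EI
Flexibility coefficients: a unit moment at one end gives L/(3EI) there and L/(6EI) at the far end, so f₁₁ = f₂₂ = 1.667/EI and f₁₂ = f₂₁ = 0.8333/EI.
Compatibility — zero rotation at each built-in end:
  1.667 M_A + 0.8333 M_B = 244
  0.8333 M_A + 1.667 M_B = 243.2
Solving the pair gives M_A = 97.88 kN·m and M_B = 97 kN·m (hogging).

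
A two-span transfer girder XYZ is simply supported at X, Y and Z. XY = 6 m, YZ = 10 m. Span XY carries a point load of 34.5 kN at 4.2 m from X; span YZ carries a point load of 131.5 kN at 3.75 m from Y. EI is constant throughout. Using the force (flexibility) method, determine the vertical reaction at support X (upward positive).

R_X = -18.04 kN

Take M_Y as the redundant. Released structure: two simple spans XY and YZ with a hinge at Y.
Rotations at Y on the released spans (each span's end-slope, ×1/EI):
  span XY: point load 34.5 at a = 4.2: Pab(L + a)/(6LEI) = 73.9/EI
  span YZ: point load 131.5 at a = 3.75: Pab(L + b)/(6LEI) = 834.7/EI
  relative rotation θ_0 = (73.9 + 834.7)/EI = 908.6/EI
A unit hogging moment at Y produces rotation L₁/(3EI) + L₂/(3EI) = 5.333/EI.
Compatibility: M_Y·(L₁+L₂)/(3EI) = θ_0, giving M_Y = 170.4 kN·m (hogging).
Span XY, ΣM about X with M_Y applied at Y: R_Y^{XY}·6 = 144.9 + 170.4, so R_Y^{XY} = 52.54 kN and R_X = 34.5 − 52.54 = -18.04 kN.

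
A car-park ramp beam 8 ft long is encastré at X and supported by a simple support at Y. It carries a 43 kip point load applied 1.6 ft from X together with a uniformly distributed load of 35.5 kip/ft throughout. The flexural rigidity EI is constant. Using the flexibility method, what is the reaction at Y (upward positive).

R_Y = 108.9 kip

Choose R_Y as the redundant. The primary structure is the cantilever fixed at X.
Primary-structure tip deflection at Y by superposition:
  point load 43 at a = 1.6: Pa²(3L − a)/(6EI) = 411/EI
  UDL 35.5: wL⁴/(8EI) = 18176/EI
  δ_0 = 18587/EI
Flexibility coefficient — unit upward force at Y: δ_{YY} = L³/(3EI) = 170.7/EI.
The prop prevents deflection at Y: R_Y = δ_0/δ_{YY} = 18587/170.7 = 108.9 kip.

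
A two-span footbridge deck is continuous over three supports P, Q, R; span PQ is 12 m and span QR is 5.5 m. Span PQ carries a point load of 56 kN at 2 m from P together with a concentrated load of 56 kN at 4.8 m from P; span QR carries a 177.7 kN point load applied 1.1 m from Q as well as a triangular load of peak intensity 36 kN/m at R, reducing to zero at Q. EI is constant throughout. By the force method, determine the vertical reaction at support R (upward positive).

Insert a hinge at Q; M_Q is the redundant, and each span becomes simply supported.
End slopes at the hinge Q, treating each span as simply supported:
  span PQ: point load 56 at a = 2: Pab(L + a)/(6LEI) = 217.8/EI
  span PQ: point load 56 at a = 4.8: Pab(L + a)/(6LEI) = 451.6/EI
  span QR: point load 177.7 at a = 1.1: Pab(L + b)/(6LEI) = 258/EI
  span QR: triangular load, peak 36: 7w₀L³/(360EI) = 116.5/EI
  relative rotation θ_0 = (669.4 + 374.5)/EI = 1044/EI
A unit hogging moment at Q produces rotation L₁/(3EI) + L₂/(3EI) = 5.833/EI.
Slope continuity at Q: θ_0 = M_Q·5.833/EI, so M_Q = 1044/5.833 = 178.9 kN·m (hogging).
Span QR, ΣM about R: R_Q^{QR}·5.5 = 963.4 + 178.9, so R_Q^{QR} = 207.7 kN and R_R = 276.7 − 207.7 = 69 kN.

R_R = 69 kN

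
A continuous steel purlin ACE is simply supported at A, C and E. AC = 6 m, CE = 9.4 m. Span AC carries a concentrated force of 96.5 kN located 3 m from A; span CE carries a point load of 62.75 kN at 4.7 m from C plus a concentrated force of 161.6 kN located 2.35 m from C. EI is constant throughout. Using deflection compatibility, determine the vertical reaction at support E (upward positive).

Take M_C as the redundant. Released structure: two simple spans AC and CE with a hinge at C.
Rotations at C on the released spans (each span's end-slope, ×1/EI):
  span AC: point load 96.5 at a = 3: Pab(L + a)/(6LEI) = 217.1/EI
  span CE: point load 62.75 at a = 4.7: Pab(L + b)/(6LEI) = 346.5/EI
  span CE: point load 161.6 at a = 2.35: Pab(L + b)/(6LEI) = 780.9/EI
  relative rotation θ_0 = (217.1 + 1127)/EI = 1345/EI
A unit hogging moment at C produces rotation L₁/(3EI) + L₂/(3EI) = 5.133/EI.
Slope continuity at C: θ_0 = M_C·5.133/EI, so M_C = 1345/5.133 = 261.9 kN·m (hogging).
Span CE, ΣM about E: R_C^{CE}·9.4 = 1434 + 261.9, so R_C^{CE} = 180.4 kN and R_E = 224.3 − 180.4 = 43.91 kN.

R_E = 43.91 kN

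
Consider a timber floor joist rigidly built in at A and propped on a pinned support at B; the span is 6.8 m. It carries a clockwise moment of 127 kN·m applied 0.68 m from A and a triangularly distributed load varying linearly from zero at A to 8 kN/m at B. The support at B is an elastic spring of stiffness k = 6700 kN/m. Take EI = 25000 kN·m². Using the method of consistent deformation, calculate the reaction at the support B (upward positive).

R_B = 19.59 kN

Remove the prop at B; the released (primary) structure is a cantilever built in at A.
Downward deflection at the released point B due to the loads:
  clockwise couple 127 at a = 0.68: M₀a(2L − a)/(2EI) = 557.9/EI
  triangular load, peak 8 at the free end: 11w₀L⁴/(120EI) = 1568/EI
  δ_0 = 2126/EI
Flexibility coefficient — unit upward force at B: δ_{BB} = L³/(3EI) = 104.8/EI.
With EI = 25000 kN·m²: δ_0 = 0.085034 m and δ_{BB} = 0.004192 m/kN.
Compatibility — the spring shortens by R_B/k under the reaction it provides: δ_0 − R_B·δ_{BB} = R_B/k. With 1/k = 0.000149 m/kN, R_B = δ_0 / (δ_{BB} + 1/k) = 0.085034 / (0.004192 + 0.000149) = 19.59 kN.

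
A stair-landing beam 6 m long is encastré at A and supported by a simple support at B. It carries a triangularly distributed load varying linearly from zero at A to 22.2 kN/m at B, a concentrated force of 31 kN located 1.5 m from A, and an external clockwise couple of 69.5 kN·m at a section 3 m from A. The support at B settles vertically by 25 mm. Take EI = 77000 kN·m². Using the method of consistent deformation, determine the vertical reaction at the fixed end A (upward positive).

Remove the prop at B; the released (primary) structure is a cantilever built in at A.
Free-end deflection of the primary structure under the applied loading (downward +):
  triangular load, peak 22.2 at the free end: 11w₀L⁴/(120EI) = 2637/EI
  point load 31 at a = 1.5: Pa²(3L − a)/(6EI) = 191.8/EI
  clockwise couple 69.5 at a = 3: M₀a(2L − a)/(2EI) = 938.2/EI
  δ_0 = 3767/EI
Tip deflection under a unit load at B: L³/(3EI) = 72/EI.
With EI = 77000 kN·m²: δ_0 = 0.048928 m and δ_{BB} = 0.000935 m/kN.
Compatibility — the beam at B must follow the support down by 0.025 m: δ_0 − R_B·δ_{BB} = 0.025, so R_B = (0.048928 − 0.025)/0.000935 = 25.59 kN.
Vertical equilibrium: R_A = ΣP − R_B = 97.6 − 25.59 = 72.01 kN.

R_A = 72.01 kN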